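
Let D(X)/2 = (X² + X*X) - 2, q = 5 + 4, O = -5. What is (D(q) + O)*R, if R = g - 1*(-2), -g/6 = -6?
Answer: 11970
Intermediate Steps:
g = 36 (g = -6*(-6) = 36)
q = 9
D(X) = -4 + 4*X² (D(X) = 2*((X² + X*X) - 2) = 2*((X² + X²) - 2) = 2*(2*X² - 2) = 2*(-2 + 2*X²) = -4 + 4*X²)
R = 38 (R = 36 - 1*(-2) = 36 + 2 = 38)
(D(q) + O)*R = ((-4 + 4*9²) - 5)*38 = ((-4 + 4*81) - 5)*38 = ((-4 + 324) - 5)*38 = (320 - 5)*38 = 315*38 = 11970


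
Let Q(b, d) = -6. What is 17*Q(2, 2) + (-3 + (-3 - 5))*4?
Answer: -146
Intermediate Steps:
17*Q(2, 2) + (-3 + (-3 - 5))*4 = 17*(-6) + (-3 + (-3 - 5))*4 = -102 + (-3 - 8)*4 = -102 - 11*4 = -102 - 44 = -146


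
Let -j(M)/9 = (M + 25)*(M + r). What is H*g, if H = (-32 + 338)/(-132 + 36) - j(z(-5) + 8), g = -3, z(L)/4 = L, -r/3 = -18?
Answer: -235719/16 ≈ -14732.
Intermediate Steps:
r = 54 (r = -3*(-18) = 54)
z(L) = 4*L
j(M) = -9*(25 + M)*(54 + M) (j(M) = -9*(M + 25)*(M + 54) = -9*(25 + M)*(54 + M))
H = 78573/16 (H = (-32 + 338)/(-132 + 36) - (-12150 - 711*(4*(-5) + 8) - 9*(4*(-5) + 8)²) = 306/(-96) - (-12150 - 711*(-20 + 8) - 9*(-20 + 8)²) = 306*(-1/96) - (-12150 - 711*(-12) - 9*(-12)²) = -51/16 - (-12150 + 8532 - 9*144) = -51/16 - (-12150 + 8532 - 1296) = -51/16 - 1*(-4914) = -51/16 + 4914 = 78573/16 ≈ 4910.8)
H*g = (78573/16)*(-3) = -235719/16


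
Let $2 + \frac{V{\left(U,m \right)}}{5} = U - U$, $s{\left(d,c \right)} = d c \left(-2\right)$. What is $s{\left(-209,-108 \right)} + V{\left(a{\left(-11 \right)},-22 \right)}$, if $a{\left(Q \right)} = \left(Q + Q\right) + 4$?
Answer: $-45154$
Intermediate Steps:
$s{\left(d,c \right)} = - 2 c d$ ($s{\left(d,c \right)} = c d \left(-2\right) = - 2 c d$)
$a{\left(Q \right)} = 4 + 2 Q$ ($a{\left(Q \right)} = 2 Q + 4 = 4 + 2 Q$)
$V{\left(U,m \right)} = -10$ ($V{\left(U,m \right)} = -10 + 5 \left(U - U\right) = -10 + 5 \cdot 0 = -10 + 0 = -10$)
$s{\left(-209,-108 \right)} + V{\left(a{\left(-11 \right)},-22 \right)} = \left(-2\right) \left(-108\right) \left(-209\right) - 10 = -45144 - 10 = -45154$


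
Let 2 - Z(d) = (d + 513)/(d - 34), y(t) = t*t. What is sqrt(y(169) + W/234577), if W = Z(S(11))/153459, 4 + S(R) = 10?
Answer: sqrt(107595215468655953239)/61377582 ≈ 169.00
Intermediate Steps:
y(t) = t**2
S(R) = 6 (S(R) = -4 + 10 = 6)
Z(d) = 2 - (513 + d)/(-34 + d) (Z(d) = 2 - (d + 513)/(d - 34) = 2 - (513 + d)/(-34 + d))
W = 575/4296852 (W = ((-581 + 6)/(-34 + 6))/153459 = (-575/(-28))*(1/153459) = -1/28*(-575)*(1/153459) = (575/28)*(1/153459) = 575/4296852 ≈ 0.00013382)
sqrt(y(169) + W/234577) = sqrt(169**2 + (575/4296852)/234577) = sqrt(28561 + (575/4296852)*(1/234577)) = sqrt(28561 + 25/43823593548) = sqrt(1251645655324453/43823593548) = sqrt(107595215468655953239)/61377582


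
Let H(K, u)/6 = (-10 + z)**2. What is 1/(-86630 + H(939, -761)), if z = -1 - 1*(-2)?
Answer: -1/86144 ≈ -1.1608e-5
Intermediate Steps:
z = 1 (z = -1 + 2 = 1)
H(K, u) = 486 (H(K, u) = 6*(-10 + 1)**2 = 6*(-9)**2 = 6*81 = 486)
1/(-86630 + H(939, -761)) = 1/(-86630 + 486) = 1/(-86144) = -1/86144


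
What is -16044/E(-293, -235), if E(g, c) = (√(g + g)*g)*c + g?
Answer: 16044/9482022343 + 3770340*I*√586/9482022343 ≈ 1.692e-6 + 0.0096256*I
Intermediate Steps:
E(g, c) = g + c*√2*g^(3/2) (E(g, c) = (√(2*g)*g)*c + g = ((√2*√g)*g)*c + g = (√2*g^(3/2))*c + g = c*√2*g^(3/2) + g = g + c*√2*g^(3/2))
-16044/E(-293, -235) = -16044/(-293 - 235*√2*(-293)^(3/2)) = -16044/(-293 - 235*√2*(-293*I*√293)) = -16044/(-293 + 68855*I*√586)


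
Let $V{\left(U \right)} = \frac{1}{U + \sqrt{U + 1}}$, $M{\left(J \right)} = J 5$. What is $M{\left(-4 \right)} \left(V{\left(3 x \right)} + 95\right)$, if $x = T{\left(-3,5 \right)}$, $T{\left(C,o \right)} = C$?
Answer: $- \frac{168920}{89} + \frac{40 i \sqrt{2}}{89} \approx -1898.0 + 0.6356 i$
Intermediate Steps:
$x = -3$
$M{\left(J \right)} = 5 J$
$V{\left(U \right)} = \frac{1}{U + \sqrt{1 + U}}$
$M{\left(-4 \right)} \left(V{\left(3 x \right)} + 95\right) = 5 \left(-4\right) \left(\frac{1}{3 \left(-3\right) + \sqrt{1 + 3 \left(-3\right)}} + 95\right) = - 20 \left(\frac{1}{-9 + \sqrt{1 - 9}} + 95\right) = - 20 \left(\frac{1}{-9 + \sqrt{-8}} + 95\right) = - 20 \left(\frac{1}{-9 + 2 i \sqrt{2}} + 95\right) = - 20 \left(95 + \frac{1}{-9 + 2 i \sqrt{2}}\right) = -1900 - \frac{20}{-9 + 2 i \sqrt{2}}$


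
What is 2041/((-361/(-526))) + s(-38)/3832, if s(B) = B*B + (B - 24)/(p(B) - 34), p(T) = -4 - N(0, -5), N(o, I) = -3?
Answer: 72002469621/24208660 ≈ 2974.2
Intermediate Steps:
p(T) = -1 (p(T) = -4 - 1*(-3) = -4 + 3 = -1)
s(B) = 24/35 + B**2 - B/35 (s(B) = B*B + (B - 24)/(-1 - 34) = B**2 + (-24 + B)/(-35) = B**2 + (-24 + B)*(-1/35) = B**2 + (24/35 - B/35) = 24/35 + B**2 - B/35)
2041/((-361/(-526))) + s(-38)/3832 = 2041/((-361/(-526))) + (24/35 + (-38)**2 - 1/35*(-38))/3832 = 2041/((-361*(-1/526))) + (24/35 + 1444 + 38/35)*(1/3832) = 2041/(361/526) + (50602/35)*(1/3832) = 2041*(526/361) + 25301/67060 = 1073566/361 + 25301/67060 = 72002469621/24208660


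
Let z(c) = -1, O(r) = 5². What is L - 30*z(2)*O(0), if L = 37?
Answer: 787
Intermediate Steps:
O(r) = 25
L - 30*z(2)*O(0) = 37 - (-30)*25 = 37 - 30*(-25) = 37 + 750 = 787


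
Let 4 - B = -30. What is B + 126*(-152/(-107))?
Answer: 22790/107 ≈ 212.99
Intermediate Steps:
B = 34 (B = 4 - 1*(-30) = 4 + 30 = 34)
B + 126*(-152/(-107)) = 34 + 126*(-152/(-107)) = 34 + 126*(-152*(-1/107)) = 34 + 126*(152/107) = 34 + 19152/107 = 22790/107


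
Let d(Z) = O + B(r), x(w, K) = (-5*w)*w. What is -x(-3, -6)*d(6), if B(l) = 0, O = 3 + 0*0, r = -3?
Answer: 135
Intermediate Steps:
O = 3 (O = 3 + 0 = 3)
x(w, K) = -5*w²
d(Z) = 3 (d(Z) = 3 + 0 = 3)
-x(-3, -6)*d(6) = -(-5*(-3)²)*3 = -(-5*9)*3 = -(-45)*3 = -1*(-135) = 135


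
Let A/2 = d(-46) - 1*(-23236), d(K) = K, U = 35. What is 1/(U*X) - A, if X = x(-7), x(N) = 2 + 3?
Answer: -8116499/175 ≈ -46380.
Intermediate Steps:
x(N) = 5
X = 5
A = 46380 (A = 2*(-46 - 1*(-23236)) = 2*(-46 + 23236) = 2*23190 = 46380)
1/(U*X) - A = 1/(35*5) - 1*46380 = 1/175 - 46380 = -8116499/175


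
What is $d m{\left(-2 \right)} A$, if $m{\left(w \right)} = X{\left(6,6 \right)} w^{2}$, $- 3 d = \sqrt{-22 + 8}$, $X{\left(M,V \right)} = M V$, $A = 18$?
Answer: $- 864 i \sqrt{14} \approx - 3232.8 i$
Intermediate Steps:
$d = - \frac{i \sqrt{14}}{3}$ ($d = - \frac{\sqrt{-22 + 8}}{3} = - \frac{\sqrt{-14}}{3} = - \frac{i \sqrt{14}}{3} \approx - 1.2472 i$)
$m{\left(w \right)} = 36 w^{2}$ ($m{\left(w \right)} = 6 \cdot 6 w^{2} = 36 w^{2}$)
$d m{\left(-2 \right)} A = - \frac{i \sqrt{14}}{3} \cdot 36 \left(-2\right)^{2} \cdot 18 = - \frac{i \sqrt{14}}{3} \cdot 36 \cdot 4 \cdot 18 = - \frac{i \sqrt{14}}{3} \cdot 144 \cdot 18 = - 48 i \sqrt{14} \cdot 18 = - 864 i \sqrt{14}$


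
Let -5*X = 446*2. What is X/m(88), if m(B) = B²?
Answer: -223/9680 ≈ -0.023037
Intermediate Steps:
X = -892/5 (X = -446*2/5 = -⅕*892 = -892/5 ≈ -178.40)
X/m(88) = -892/(5*(88²)) = -892/5/7744 = -892/5*1/7744 = -223/9680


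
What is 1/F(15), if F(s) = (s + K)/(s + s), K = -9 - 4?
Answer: 15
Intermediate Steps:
K = -13
F(s) = (-13 + s)/(2*s) (F(s) = (s - 13)/(s + s) = (-13 + s)/((2*s)) = (-13 + s)*(1/(2*s)) = (-13 + s)/(2*s))
1/F(15) = 1/((½)*(-13 + 15)/15) = 1/((½)*(1/15)*2) = 1/(1/15) = 15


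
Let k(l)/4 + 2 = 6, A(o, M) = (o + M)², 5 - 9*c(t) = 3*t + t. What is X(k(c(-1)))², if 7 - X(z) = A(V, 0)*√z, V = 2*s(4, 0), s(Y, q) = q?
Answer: 49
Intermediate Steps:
c(t) = 5/9 - 4*t/9 (c(t) = 5/9 - (3*t + t)/9 = 5/9 - 4*t/9)
V = 0 (V = 2*0 = 0)
A(o, M) = (M + o)²
k(l) = 16 (k(l) = -8 + 4*6 = -8 + 24 = 16)
X(z) = 7 (X(z) = 7 - (0 + 0)²*√z = 7 - 0²*√z = 7 - 0*√z = 7 - 1*0 = 7 + 0 = 7)
X(k(c(-1)))² = 7² = 49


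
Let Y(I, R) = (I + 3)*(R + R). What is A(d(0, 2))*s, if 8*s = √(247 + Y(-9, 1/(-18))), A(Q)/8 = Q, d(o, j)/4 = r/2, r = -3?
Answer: -2*√2229 ≈ -94.425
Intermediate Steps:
d(o, j) = -6 (d(o, j) = 4*(-3/2) = -6)
A(Q) = 8*Q
Y(I, R) = 2*R*(3 + I) (Y(I, R) = (3 + I)*(2*R) = 2*R*(3 + I))
s = √2229/24 (s = √(247 + 2*(3 - 9)/(-18))/8 = √(247 + 2*(-1/18)*(-6))/8 = √(247 + ⅔)/8 = √(743/3)/8 = (√2229/3)/8 = √2229/24 ≈ 1.9672)
A(d(0, 2))*s = (8*(-6))*(√2229/24) = -2*√2229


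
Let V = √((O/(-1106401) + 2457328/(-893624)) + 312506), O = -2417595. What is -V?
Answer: -√4773230078389796398304036211/123588310903 ≈ -559.02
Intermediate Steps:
V = √4773230078389796398304036211/123588310903 (V = √((-2417595/(-1106401) + 2457328/(-893624)) + 312506) = √((-2417595*(-1/1106401) + 2457328*(-1/893624)) + 312506) = √((2417595/1106401 - 307166/111703) + 312506) = √(-69796155281/123588310903 + 312506) = √(38622018890897637/123588310903) = √4773230078389796398304036211/123588310903 ≈ 559.02)
-V = -√4773230078389796398304036211/123588310903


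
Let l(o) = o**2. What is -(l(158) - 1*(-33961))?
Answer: -58925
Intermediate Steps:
-(l(158) - 1*(-33961)) = -(158**2 - 1*(-33961)) = -(24964 + 33961) = -1*58925 = -58925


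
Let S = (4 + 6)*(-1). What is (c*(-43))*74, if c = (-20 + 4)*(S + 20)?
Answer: 509120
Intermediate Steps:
S = -10 (S = 10*(-1) = -10)
c = -160 (c = (-20 + 4)*(-10 + 20) = -16*10 = -160)
(c*(-43))*74 = -160*(-43)*74 = 6880*74 = 509120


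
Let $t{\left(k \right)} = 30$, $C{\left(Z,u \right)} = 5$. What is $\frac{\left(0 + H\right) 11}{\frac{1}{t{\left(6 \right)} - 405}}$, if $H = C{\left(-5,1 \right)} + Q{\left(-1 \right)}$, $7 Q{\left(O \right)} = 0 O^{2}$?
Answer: $-20625$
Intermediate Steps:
$Q{\left(O \right)} = 0$ ($Q{\left(O \right)} = \frac{0 O^{2}}{7} = \frac{1}{7} \cdot 0 = 0$)
$H = 5$ ($H = 5 + 0 = 5$)
$\frac{\left(0 + H\right) 11}{\frac{1}{t{\left(6 \right)} - 405}} = \frac{\left(0 + 5\right) 11}{\frac{1}{30 - 405}} = \frac{5 \cdot 11}{\frac{1}{-375}} = \frac{55}{- \frac{1}{375}} = 55 \left(-375\right) = -20625$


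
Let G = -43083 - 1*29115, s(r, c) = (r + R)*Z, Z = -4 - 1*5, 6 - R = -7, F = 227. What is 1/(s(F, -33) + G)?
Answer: -1/74358 ≈ -1.3448e-5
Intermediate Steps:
R = 13 (R = 6 - 1*(-7) = 6 + 7 = 13)
Z = -9 (Z = -4 - 5 = -9)
s(r, c) = -117 - 9*r (s(r, c) = (r + 13)*(-9) = (13 + r)*(-9) = -117 - 9*r)
G = -72198 (G = -43083 - 29115 = -72198)
1/(s(F, -33) + G) = 1/((-117 - 9*227) - 72198) = 1/((-117 - 2043) - 72198) = 1/(-2160 - 72198) = 1/(-74358) = -1/74358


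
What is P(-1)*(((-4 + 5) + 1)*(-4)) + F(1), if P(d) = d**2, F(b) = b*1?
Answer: -7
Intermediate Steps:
F(b) = b
P(-1)*(((-4 + 5) + 1)*(-4)) + F(1) = (-1)**2*(((-4 + 5) + 1)*(-4)) + 1 = 1*((1 + 1)*(-4)) + 1 = 1*(2*(-4)) + 1 = 1*(-8) + 1 = -8 + 1 = -7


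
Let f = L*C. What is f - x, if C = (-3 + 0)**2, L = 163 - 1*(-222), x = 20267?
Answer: -16802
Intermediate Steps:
L = 385 (L = 163 + 222 = 385)
C = 9 (C = (-3)**2 = 9)
f = 3465 (f = 385*9 = 3465)
f - x = 3465 - 1*20267 = 3465 - 20267 = -16802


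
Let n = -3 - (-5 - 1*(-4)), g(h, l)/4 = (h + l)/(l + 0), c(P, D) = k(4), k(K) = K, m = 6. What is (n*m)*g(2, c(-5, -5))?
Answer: -72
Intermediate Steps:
c(P, D) = 4
g(h, l) = 4*(h + l)/l (g(h, l) = 4*((h + l)/(l + 0)) = 4*((h + l)/l) = 4*(h + l)/l)
n = -2 (n = -3 - (-5 + 4) = -3 - 1*(-1) = -3 + 1 = -2)
(n*m)*g(2, c(-5, -5)) = (-2*6)*(4 + 4*2/4) = -12*(4 + 4*2*(1/4)) = -12*(4 + 2) = -12*6 = -72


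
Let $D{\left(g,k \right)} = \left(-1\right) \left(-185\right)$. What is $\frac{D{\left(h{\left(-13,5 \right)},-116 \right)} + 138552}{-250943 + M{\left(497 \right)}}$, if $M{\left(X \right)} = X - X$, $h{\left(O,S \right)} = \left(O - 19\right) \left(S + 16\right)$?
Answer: $- \frac{138737}{250943} \approx -0.55286$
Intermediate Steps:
$h{\left(O,S \right)} = \left(-19 + O\right) \left(16 + S\right)$
$D{\left(g,k \right)} = 185$
$M{\left(X \right)} = 0$
$\frac{D{\left(h{\left(-13,5 \right)},-116 \right)} + 138552}{-250943 + M{\left(497 \right)}} = \frac{185 + 138552}{-250943 + 0} = \frac{138737}{-250943} = 138737 \left(- \frac{1}{250943}\right) = - \frac{138737}{250943}$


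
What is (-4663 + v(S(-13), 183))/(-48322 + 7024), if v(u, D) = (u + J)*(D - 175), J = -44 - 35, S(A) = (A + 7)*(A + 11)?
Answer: 1733/13766 ≈ 0.12589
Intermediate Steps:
S(A) = (7 + A)*(11 + A)
J = -79
v(u, D) = (-175 + D)*(-79 + u) (v(u, D) = (u - 79)*(D - 175) = (-79 + u)*(-175 + D) = (-175 + D)*(-79 + u))
(-4663 + v(S(-13), 183))/(-48322 + 7024) = (-4663 + (13825 - 175*(77 + (-13)² + 18*(-13)) - 79*183 + 183*(77 + (-13)² + 18*(-13))))/(-48322 + 7024) = (-4663 + (13825 - 175*(77 + 169 - 234) - 14457 + 183*(77 + 169 - 234)))/(-41298) = (-4663 + (13825 - 175*12 - 14457 + 183*12))*(-1/41298) = (-4663 + (13825 - 2100 - 14457 + 2196))*(-1/41298) = (-4663 - 536)*(-1/41298) = -5199*(-1/41298) = 1733/13766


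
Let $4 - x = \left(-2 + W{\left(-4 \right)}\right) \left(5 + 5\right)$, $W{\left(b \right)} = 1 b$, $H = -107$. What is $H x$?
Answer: $-6848$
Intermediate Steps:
$W{\left(b \right)} = b$
$x = 64$ ($x = 4 - \left(-2 - 4\right) \left(5 + 5\right) = 4 - \left(-6\right) 10 = 4 - -60 = 4 + 60 = 64$)
$H x = \left(-107\right) 64 = -6848$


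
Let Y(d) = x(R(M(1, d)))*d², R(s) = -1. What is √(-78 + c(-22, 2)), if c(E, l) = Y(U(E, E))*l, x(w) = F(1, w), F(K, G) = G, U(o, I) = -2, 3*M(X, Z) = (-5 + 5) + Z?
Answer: I*√86 ≈ 9.2736*I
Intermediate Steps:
M(X, Z) = Z/3 (M(X, Z) = ((-5 + 5) + Z)/3 = (0 + Z)/3 = Z/3)
x(w) = w
Y(d) = -d²
c(E, l) = -4*l (c(E, l) = (-1*(-2)²)*l = (-1*4)*l = -4*l)
√(-78 + c(-22, 2)) = √(-78 - 4*2) = √(-78 - 8) = √(-86) = I*√86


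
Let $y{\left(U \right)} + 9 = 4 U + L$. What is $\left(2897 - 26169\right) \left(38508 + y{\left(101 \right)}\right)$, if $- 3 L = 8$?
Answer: $- \frac{2715865672}{3} \approx -9.0529 \cdot 10^{8}$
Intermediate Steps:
$L = - \frac{8}{3}$ ($L = \left(- \frac{1}{3}\right) 8 = - \frac{8}{3} \approx -2.6667$)
$y{\left(U \right)} = - \frac{35}{3} + 4 U$ ($y{\left(U \right)} = -9 + \left(4 U - \frac{8}{3}\right) = -9 + \left(- \frac{8}{3} + 4 U\right) = - \frac{35}{3} + 4 U$)
$\left(2897 - 26169\right) \left(38508 + y{\left(101 \right)}\right) = \left(2897 - 26169\right) \left(38508 + \left(- \frac{35}{3} + 4 \cdot 101\right)\right) = - 23272 \left(38508 + \left(- \frac{35}{3} + 404\right)\right) = - 23272 \left(38508 + \frac{1177}{3}\right) = \left(-23272\right) \frac{116701}{3} = - \frac{2715865672}{3}$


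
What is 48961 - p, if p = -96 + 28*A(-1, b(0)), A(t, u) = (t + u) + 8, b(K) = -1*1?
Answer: 48889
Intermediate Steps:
b(K) = -1
A(t, u) = 8 + t + u
p = 72 (p = -96 + 28*(8 - 1 - 1) = -96 + 28*6 = -96 + 168 = 72)
48961 - p = 48961 - 1*72 = 48961 - 72 = 48889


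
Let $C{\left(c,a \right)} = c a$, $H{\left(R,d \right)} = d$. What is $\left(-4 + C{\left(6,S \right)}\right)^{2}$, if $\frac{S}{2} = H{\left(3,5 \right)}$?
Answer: $3136$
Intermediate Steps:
$S = 10$ ($S = 2 \cdot 5 = 10$)
$C{\left(c,a \right)} = a c$
$\left(-4 + C{\left(6,S \right)}\right)^{2} = \left(-4 + 10 \cdot 6\right)^{2} = \left(-4 + 60\right)^{2} = 56^{2} = 3136$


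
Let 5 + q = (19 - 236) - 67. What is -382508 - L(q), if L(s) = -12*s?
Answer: -385976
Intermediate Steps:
q = -289 (q = -5 + ((19 - 236) - 67) = -5 + (-217 - 67) = -5 - 284 = -289)
-382508 - L(q) = -382508 - (-12)*(-289) = -382508 - 1*3468 = -382508 - 3468 = -385976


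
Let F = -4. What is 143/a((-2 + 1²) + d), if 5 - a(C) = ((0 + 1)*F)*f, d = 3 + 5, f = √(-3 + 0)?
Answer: 715/73 - 572*I*√3/73 ≈ 9.7945 - 13.572*I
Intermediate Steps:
f = I*√3 (f = √(-3) = I*√3 ≈ 1.732*I)
d = 8
a(C) = 5 + 4*I*√3 (a(C) = 5 - (0 + 1)*(-4)*I*√3 = 5 - 1*(-4)*I*√3 = 5 - (-4)*I*√3 = 5 + 4*I*√3)
143/a((-2 + 1²) + d) = 143/(5 + 4*I*√3)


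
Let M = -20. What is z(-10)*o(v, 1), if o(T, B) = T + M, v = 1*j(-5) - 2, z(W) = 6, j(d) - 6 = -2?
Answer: -108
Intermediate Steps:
j(d) = 4 (j(d) = 6 - 2 = 4)
v = 2 (v = 1*4 - 2 = 4 - 2 = 2)
o(T, B) = -20 + T (o(T, B) = T - 20 = -20 + T)
z(-10)*o(v, 1) = 6*(-20 + 2) = 6*(-18) = -108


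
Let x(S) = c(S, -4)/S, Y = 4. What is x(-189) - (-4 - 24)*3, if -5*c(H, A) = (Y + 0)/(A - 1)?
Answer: 396896/4725 ≈ 83.999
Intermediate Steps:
c(H, A) = -4/(5*(-1 + A)) (c(H, A) = -(4 + 0)/(5*(A - 1)) = -4/(5*(-1 + A)))
x(S) = 4/(25*S) (x(S) = (-4/(-5 + 5*(-4)))/S = (-4/(-5 - 20))/S = (-4/(-25))/S = (-4*(-1/25))/S = 4/(25*S))
x(-189) - (-4 - 24)*3 = (4/25)/(-189) - (-4 - 24)*3 = (4/25)*(-1/189) - (-28)*3 = -4/4725 - 1*(-84) = -4/4725 + 84 = 396896/4725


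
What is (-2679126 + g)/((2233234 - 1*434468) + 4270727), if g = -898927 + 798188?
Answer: -2779865/6069493 ≈ -0.45801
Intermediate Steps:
g = -100739
(-2679126 + g)/((2233234 - 1*434468) + 4270727) = (-2679126 - 100739)/((2233234 - 1*434468) + 4270727) = -2779865/((2233234 - 434468) + 4270727) = -2779865/(1798766 + 4270727) = -2779865/6069493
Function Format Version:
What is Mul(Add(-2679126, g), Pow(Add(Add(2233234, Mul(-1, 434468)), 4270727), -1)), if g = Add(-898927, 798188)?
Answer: Rational(-2779865, 6069493) ≈ -0.45801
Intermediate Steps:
g = -100739
Mul(Add(-2679126, g), Pow(Add(Add(2233234, Mul(-1, 434468)), 4270727), -1)) = Mul(Add(-2679126, -100739), Pow(Add(Add(2233234, Mul(-1, 434468)), 4270727), -1)) = Mul(-2779865, Pow(Add(Add(2233234, -434468), 4270727), -1)) = Mul(-2779865, Pow(Add(1798766, 4270727), -1)) = Mul(-2779865, Pow(6069493, -1)) = Mul(-2779865, Rational(1, 6069493)) = Rational(-2779865, 6069493)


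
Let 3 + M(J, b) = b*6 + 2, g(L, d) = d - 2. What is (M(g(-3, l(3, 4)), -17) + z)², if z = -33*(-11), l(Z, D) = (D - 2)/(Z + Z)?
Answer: 67600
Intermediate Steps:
l(Z, D) = (-2 + D)/(2*Z) (l(Z, D) = (-2 + D)/((2*Z)) = (-2 + D)*(1/(2*Z)) = (-2 + D)/(2*Z))
g(L, d) = -2 + d
M(J, b) = -1 + 6*b (M(J, b) = -3 + (b*6 + 2) = -3 + (6*b + 2) = -3 + (2 + 6*b) = -1 + 6*b)
z = 363
(M(g(-3, l(3, 4)), -17) + z)² = ((-1 + 6*(-17)) + 363)² = ((-1 - 102) + 363)² = (-103 + 363)² = 260² = 67600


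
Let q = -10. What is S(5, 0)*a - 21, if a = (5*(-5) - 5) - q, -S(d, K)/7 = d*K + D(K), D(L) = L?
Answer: -21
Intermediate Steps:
S(d, K) = -7*K - 7*K*d (S(d, K) = -7*(d*K + K) = -7*(K*d + K) = -7*(K + K*d) = -7*K - 7*K*d)
a = -20 (a = (5*(-5) - 5) - 1*(-10) = (-25 - 5) + 10 = -30 + 10 = -20)
S(5, 0)*a - 21 = (7*0*(-1 - 1*5))*(-20) - 21 = (7*0*(-1 - 5))*(-20) - 21 = (7*0*(-6))*(-20) - 21 = 0*(-20) - 21 = 0 - 21 = -21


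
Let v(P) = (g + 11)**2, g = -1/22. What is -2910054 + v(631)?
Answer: -1408408055/484 ≈ -2.9099e+6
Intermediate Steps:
g = -1/22 (g = -1*1/22 = -1/22 ≈ -0.045455)
v(P) = 58081/484 (v(P) = (-1/22 + 11)**2 = (241/22)**2 = 58081/484)
-2910054 + v(631) = -2910054 + 58081/484 = -1408408055/484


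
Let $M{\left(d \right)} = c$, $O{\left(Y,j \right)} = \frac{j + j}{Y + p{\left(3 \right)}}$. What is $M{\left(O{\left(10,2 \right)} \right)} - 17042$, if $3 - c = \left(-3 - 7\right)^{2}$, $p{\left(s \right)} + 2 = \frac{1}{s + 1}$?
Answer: $-17139$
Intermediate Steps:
$p{\left(s \right)} = -2 + \frac{1}{1 + s}$ ($p{\left(s \right)} = -2 + \frac{1}{s + 1} = -2 + \frac{1}{1 + s}$)
$O{\left(Y,j \right)} = \frac{2 j}{- \frac{7}{4} + Y}$ ($O{\left(Y,j \right)} = \frac{j + j}{Y + \frac{-1 - 6}{1 + 3}} = \frac{2 j}{Y + \frac{-1 - 6}{4}} = \frac{2 j}{Y + \frac{1}{4} \left(-7\right)} = \frac{2 j}{Y - \frac{7}{4}} = \frac{2 j}{- \frac{7}{4} + Y}$)
$c = -97$ ($c = 3 - \left(-3 - 7\right)^{2} = 3 - \left(-10\right)^{2} = 3 - 100 = -97$)
$M{\left(d \right)} = -97$
$M{\left(O{\left(10,2 \right)} \right)} - 17042 = -97 - 17042 = -17139$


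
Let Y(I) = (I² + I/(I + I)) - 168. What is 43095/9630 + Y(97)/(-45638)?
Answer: 125184931/29299596 ≈ 4.2726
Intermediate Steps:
Y(I) = -335/2 + I² (Y(I) = (I² + I/((2*I))) - 168 = (I² + (1/(2*I))*I) - 168 = (I² + ½) - 168 = (½ + I²) - 168 = -335/2 + I²)
43095/9630 + Y(97)/(-45638) = 43095/9630 + (-335/2 + 97²)/(-45638) = 43095*(1/9630) + (-335/2 + 9409)*(-1/45638) = 2873/642 + (18483/2)*(-1/45638) = 2873/642 - 18483/91276 = 125184931/29299596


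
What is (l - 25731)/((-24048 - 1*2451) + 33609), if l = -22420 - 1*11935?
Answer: -30043/3555 ≈ -8.4509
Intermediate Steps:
l = -34355 (l = -22420 - 11935 = -34355)
(l - 25731)/((-24048 - 1*2451) + 33609) = (-34355 - 25731)/((-24048 - 1*2451) + 33609) = -60086/((-24048 - 2451) + 33609) = -60086/(-26499 + 33609) = -60086/7110 = -60086*1/7110 = -30043/3555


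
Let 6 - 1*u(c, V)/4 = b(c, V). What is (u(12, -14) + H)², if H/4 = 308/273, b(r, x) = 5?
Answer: 110224/1521 ≈ 72.468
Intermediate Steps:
u(c, V) = 4 (u(c, V) = 24 - 4*5 = 24 - 20 = 4)
H = 176/39 (H = 4*(308/273) = 4*(308*(1/273)) = 4*(44/39) = 176/39 ≈ 4.5128)
(u(12, -14) + H)² = (4 + 176/39)² = (332/39)² = 110224/1521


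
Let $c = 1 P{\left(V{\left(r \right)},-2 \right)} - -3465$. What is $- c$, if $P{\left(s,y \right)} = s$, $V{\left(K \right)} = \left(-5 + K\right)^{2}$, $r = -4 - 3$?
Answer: $-3609$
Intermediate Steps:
$r = -7$ ($r = -4 - 3 = -7$)
$c = 3609$ ($c = 1 \left(-5 - 7\right)^{2} - -3465 = 1 \left(-12\right)^{2} + 3465 = 1 \cdot 144 + 3465 = 144 + 3465 = 3609$)
$- c = \left(-1\right) 3609 = -3609$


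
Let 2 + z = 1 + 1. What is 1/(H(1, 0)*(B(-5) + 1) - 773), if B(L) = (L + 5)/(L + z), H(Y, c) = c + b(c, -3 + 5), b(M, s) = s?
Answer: -1/771 ≈ -0.0012970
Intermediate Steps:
z = 0 (z = -2 + (1 + 1) = -2 + 2 = 0)
H(Y, c) = 2 + c (H(Y, c) = c + (-3 + 5) = c + 2 = 2 + c)
B(L) = (5 + L)/L (B(L) = (L + 5)/(L + 0) = (5 + L)/L)
1/(H(1, 0)*(B(-5) + 1) - 773) = 1/((2 + 0)*((5 - 5)/(-5) + 1) - 773) = 1/(2*(-⅕*0 + 1) - 773) = 1/(2*(0 + 1) - 773) = 1/(2*1 - 773) = 1/(2 - 773) = 1/(-771) = -1/771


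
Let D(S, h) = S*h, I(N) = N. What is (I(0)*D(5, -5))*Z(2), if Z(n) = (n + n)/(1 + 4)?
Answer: 0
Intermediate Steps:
Z(n) = 2*n/5 (Z(n) = (2*n)/5 = (2*n)*(1/5) = 2*n/5)
(I(0)*D(5, -5))*Z(2) = (0*(5*(-5)))*((2/5)*2) = (0*(-25))*(4/5) = 0*(4/5) = 0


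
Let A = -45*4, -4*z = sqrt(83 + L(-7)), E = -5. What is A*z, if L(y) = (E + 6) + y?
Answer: 45*sqrt(77) ≈ 394.87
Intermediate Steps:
L(y) = 1 + y (L(y) = (-5 + 6) + y = 1 + y)
z = -sqrt(77)/4 (z = -sqrt(83 + (1 - 7))/4 = -sqrt(83 - 6)/4 = -sqrt(77)/4 ≈ -2.1937)
A = -180
A*z = -(-45)*sqrt(77) = 45*sqrt(77)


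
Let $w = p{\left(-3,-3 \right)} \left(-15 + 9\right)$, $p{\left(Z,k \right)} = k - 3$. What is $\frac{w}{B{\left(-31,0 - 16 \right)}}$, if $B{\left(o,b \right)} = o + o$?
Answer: $- \frac{18}{31} \approx -0.58065$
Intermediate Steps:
$p{\left(Z,k \right)} = -3 + k$
$B{\left(o,b \right)} = 2 o$
$w = 36$ ($w = \left(-3 - 3\right) \left(-15 + 9\right) = \left(-6\right) \left(-6\right) = 36$)
$\frac{w}{B{\left(-31,0 - 16 \right)}} = \frac{36}{2 \left(-31\right)} = \frac{36}{-62} = 36 \left(- \frac{1}{62}\right) = - \frac{18}{31}$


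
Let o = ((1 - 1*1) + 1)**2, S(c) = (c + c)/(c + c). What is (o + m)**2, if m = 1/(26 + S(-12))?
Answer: 784/729 ≈ 1.0754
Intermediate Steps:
S(c) = 1 (S(c) = (2*c)/((2*c)) = (2*c)*(1/(2*c)) = 1)
o = 1 (o = ((1 - 1) + 1)**2 = (0 + 1)**2 = 1**2 = 1)
m = 1/27 (m = 1/(26 + 1) = 1/27 ≈ 0.037037)
(o + m)**2 = (1 + 1/27)**2 = (28/27)**2 = 784/729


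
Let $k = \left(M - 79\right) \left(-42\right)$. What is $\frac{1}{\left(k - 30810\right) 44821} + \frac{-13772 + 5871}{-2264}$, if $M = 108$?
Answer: $\frac{2835524682481}{812508275208} \approx 3.4898$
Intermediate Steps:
$k = -1218$ ($k = \left(108 - 79\right) \left(-42\right) = 29 \left(-42\right) = -1218$)
$\frac{1}{\left(k - 30810\right) 44821} + \frac{-13772 + 5871}{-2264} = \frac{1}{\left(-1218 - 30810\right) 44821} + \frac{-13772 + 5871}{-2264} = \frac{1}{-32028} \cdot \frac{1}{44821} - - \frac{7901}{2264} = \left(- \frac{1}{32028}\right) \frac{1}{44821} + \frac{7901}{2264} = - \frac{1}{1435526988} + \frac{7901}{2264} = \frac{2835524682481}{812508275208}$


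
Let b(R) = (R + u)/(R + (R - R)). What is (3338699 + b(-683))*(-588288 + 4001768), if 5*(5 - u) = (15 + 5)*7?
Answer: 7783868095218040/683 ≈ 1.1397e+13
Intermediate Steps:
u = -23 (u = 5 - (15 + 5)*7/5 = 5 - 4*7 = 5 - ⅕*140 = 5 - 28 = -23)
b(R) = (-23 + R)/R (b(R) = (R - 23)/(R + (R - R)) = (-23 + R)/(R + 0) = (-23 + R)/R)
(3338699 + b(-683))*(-588288 + 4001768) = (3338699 + (-23 - 683)/(-683))*(-588288 + 4001768) = (3338699 - 1/683*(-706))*3413480 = (3338699 + 706/683)*3413480 = (2280332123/683)*3413480 = 7783868095218040/683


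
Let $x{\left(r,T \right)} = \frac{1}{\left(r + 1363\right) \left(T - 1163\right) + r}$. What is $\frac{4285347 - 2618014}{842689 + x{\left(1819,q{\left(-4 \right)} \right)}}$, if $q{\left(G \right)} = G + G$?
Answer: $\frac{6209653293899}{3138429170766} \approx 1.9786$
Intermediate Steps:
$q{\left(G \right)} = 2 G$
$x{\left(r,T \right)} = \frac{1}{r + \left(-1163 + T\right) \left(1363 + r\right)}$ ($x{\left(r,T \right)} = \frac{1}{\left(1363 + r\right) \left(-1163 + T\right) + r} = \frac{1}{\left(-1163 + T\right) \left(1363 + r\right) + r} = \frac{1}{r + \left(-1163 + T\right) \left(1363 + r\right)}$)
$\frac{4285347 - 2618014}{842689 + x{\left(1819,q{\left(-4 \right)} \right)}} = \frac{4285347 - 2618014}{842689 + \frac{1}{-1585169 - 2113678 + 1363 \cdot 2 \left(-4\right) + 2 \left(-4\right) 1819}} = \frac{1667333}{842689 + \frac{1}{-1585169 - 2113678 + 1363 \left(-8\right) - 14552}} = \frac{1667333}{842689 + \frac{1}{-1585169 - 2113678 - 10904 - 14552}} = \frac{1667333}{842689 + \frac{1}{-3724303}} = \frac{1667333}{842689 - \frac{1}{3724303}} = \frac{1667333}{\frac{3138429170766}{3724303}} = 1667333 \cdot \frac{3724303}{3138429170766} = \frac{6209653293899}{3138429170766}$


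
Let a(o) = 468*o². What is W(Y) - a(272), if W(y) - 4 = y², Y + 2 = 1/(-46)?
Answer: -73265450279/2116 ≈ -3.4625e+7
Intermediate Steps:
Y = -93/46 (Y = -2 + 1/(-46) = -2 - 1/46 = -93/46 ≈ -2.0217)
W(y) = 4 + y²
W(Y) - a(272) = (4 + (-93/46)²) - 468*272² = (4 + 8649/2116) - 468*73984 = 17113/2116 - 1*34624512 = 17113/2116 - 34624512 = -73265450279/2116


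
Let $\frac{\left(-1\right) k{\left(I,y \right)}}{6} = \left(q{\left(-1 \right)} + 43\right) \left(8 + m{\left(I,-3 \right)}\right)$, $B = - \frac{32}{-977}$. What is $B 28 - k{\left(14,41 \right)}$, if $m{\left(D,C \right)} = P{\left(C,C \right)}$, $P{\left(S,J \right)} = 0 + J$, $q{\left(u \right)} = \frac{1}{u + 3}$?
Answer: $\frac{1275881}{977} \approx 1305.9$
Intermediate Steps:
$B = \frac{32}{977}$ ($B = \left(-32\right) \left(- \frac{1}{977}\right) = \frac{32}{977} \approx 0.032753$)
$q{\left(u \right)} = \frac{1}{3 + u}$
$P{\left(S,J \right)} = J$
$m{\left(D,C \right)} = C$
$k{\left(I,y \right)} = -1305$ ($k{\left(I,y \right)} = - 6 \left(\frac{1}{3 - 1} + 43\right) \left(8 - 3\right) = - 6 \left(\frac{1}{2} + 43\right) 5 = - 6 \cdot \frac{87}{2} \cdot 5 = \left(-6\right) \frac{435}{2} = -1305$)
$B 28 - k{\left(14,41 \right)} = \frac{32}{977} \cdot 28 - -1305 = \frac{896}{977} + 1305 = \frac{1275881}{977}$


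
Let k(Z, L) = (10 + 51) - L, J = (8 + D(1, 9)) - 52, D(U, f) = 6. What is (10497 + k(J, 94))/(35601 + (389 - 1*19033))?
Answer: 10464/16957 ≈ 0.61709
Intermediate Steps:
J = -38 (J = (8 + 6) - 52 = 14 - 52 = -38)
k(Z, L) = 61 - L
(10497 + k(J, 94))/(35601 + (389 - 1*19033)) = (10497 + (61 - 1*94))/(35601 + (389 - 1*19033)) = (10497 + (61 - 94))/(35601 + (389 - 19033)) = (10497 - 33)/(35601 - 18644) = 10464/16957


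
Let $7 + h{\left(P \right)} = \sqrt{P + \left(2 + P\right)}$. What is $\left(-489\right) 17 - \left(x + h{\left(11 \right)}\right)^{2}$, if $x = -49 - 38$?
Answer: $-17173 + 376 \sqrt{6} \approx -16252.0$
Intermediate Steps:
$x = -87$
$h{\left(P \right)} = -7 + \sqrt{2 + 2 P}$ ($h{\left(P \right)} = -7 + \sqrt{P + \left(2 + P\right)} = -7 + \sqrt{2 + 2 P}$)
$\left(-489\right) 17 - \left(x + h{\left(11 \right)}\right)^{2} = \left(-489\right) 17 - \left(-87 - \left(7 - \sqrt{2 + 2 \cdot 11}\right)\right)^{2} = -8313 - \left(-87 - \left(7 - \sqrt{2 + 22}\right)\right)^{2} = -8313 - \left(-87 - \left(7 - \sqrt{24}\right)\right)^{2} = -8313 - \left(-87 - \left(7 - 2 \sqrt{6}\right)\right)^{2} = -8313 - \left(-94 + 2 \sqrt{6}\right)^{2}$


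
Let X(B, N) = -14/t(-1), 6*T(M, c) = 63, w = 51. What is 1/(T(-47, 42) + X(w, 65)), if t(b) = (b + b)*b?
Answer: 2/7 ≈ 0.28571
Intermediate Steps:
T(M, c) = 21/2 (T(M, c) = (⅙)*63 = 21/2)
t(b) = 2*b² (t(b) = (2*b)*b = 2*b²)
X(B, N) = -7 (X(B, N) = -14/(2*(-1)²) = -14/(2*1) = -14/2 = -14*½ = -7)
1/(T(-47, 42) + X(w, 65)) = 1/(21/2 - 7) = 1/(7/2) = 2/7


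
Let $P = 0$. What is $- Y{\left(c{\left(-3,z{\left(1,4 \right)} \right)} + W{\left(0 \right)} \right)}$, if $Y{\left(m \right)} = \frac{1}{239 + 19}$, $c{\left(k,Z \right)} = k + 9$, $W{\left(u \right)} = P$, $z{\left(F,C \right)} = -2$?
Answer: $- \frac{1}{258} \approx -0.003876$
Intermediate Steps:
$W{\left(u \right)} = 0$
$c{\left(k,Z \right)} = 9 + k$
$Y{\left(m \right)} = \frac{1}{258}$
$- Y{\left(c{\left(-3,z{\left(1,4 \right)} \right)} + W{\left(0 \right)} \right)} = \left(-1\right) \frac{1}{258} = - \frac{1}{258}$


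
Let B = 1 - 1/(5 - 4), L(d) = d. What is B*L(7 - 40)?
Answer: 0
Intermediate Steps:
B = 0 (B = 1 - 1/1 = 1 + 1*(-1) = 1 - 1 = 0)
B*L(7 - 40) = 0*(7 - 40) = 0*(-33) = 0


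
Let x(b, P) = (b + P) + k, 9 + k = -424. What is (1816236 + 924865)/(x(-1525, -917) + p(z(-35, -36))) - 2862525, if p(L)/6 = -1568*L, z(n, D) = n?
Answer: -934339731524/326405 ≈ -2.8625e+6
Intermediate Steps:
k = -433 (k = -9 - 424 = -433)
p(L) = -9408*L (p(L) = 6*(-1568*L) = -9408*L)
x(b, P) = -433 + P + b (x(b, P) = (b + P) - 433 = (P + b) - 433 = -433 + P + b)
(1816236 + 924865)/(x(-1525, -917) + p(z(-35, -36))) - 2862525 = (1816236 + 924865)/((-433 - 917 - 1525) - 9408*(-35)) - 2862525 = 2741101/(-2875 + 329280) - 2862525 = 2741101/326405 - 2862525 = -934339731524/326405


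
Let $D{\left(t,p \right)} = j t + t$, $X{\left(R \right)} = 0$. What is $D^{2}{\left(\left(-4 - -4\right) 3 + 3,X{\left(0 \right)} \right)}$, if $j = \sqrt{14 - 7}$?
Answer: $72 + 18 \sqrt{7} \approx 119.62$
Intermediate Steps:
$j = \sqrt{7} \approx 2.6458$
$D{\left(t,p \right)} = t + t \sqrt{7}$ ($D{\left(t,p \right)} = \sqrt{7} t + t = t \sqrt{7} + t = t + t \sqrt{7}$)
$D^{2}{\left(\left(-4 - -4\right) 3 + 3,X{\left(0 \right)} \right)} = \left(\left(\left(-4 - -4\right) 3 + 3\right) \left(1 + \sqrt{7}\right)\right)^{2} = \left(\left(\left(-4 + 4\right) 3 + 3\right) \left(1 + \sqrt{7}\right)\right)^{2} = \left(\left(0 \cdot 3 + 3\right) \left(1 + \sqrt{7}\right)\right)^{2} = \left(\left(0 + 3\right) \left(1 + \sqrt{7}\right)\right)^{2} = \left(3 \left(1 + \sqrt{7}\right)\right)^{2} = \left(3 + 3 \sqrt{7}\right)^{2}$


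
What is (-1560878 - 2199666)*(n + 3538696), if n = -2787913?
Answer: -2823352505952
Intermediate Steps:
(-1560878 - 2199666)*(n + 3538696) = (-1560878 - 2199666)*(-2787913 + 3538696) = -3760544*750783 = -2823352505952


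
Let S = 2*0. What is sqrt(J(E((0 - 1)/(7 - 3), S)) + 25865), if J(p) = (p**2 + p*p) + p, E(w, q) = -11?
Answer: 4*sqrt(1631) ≈ 161.54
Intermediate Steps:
S = 0
J(p) = p + 2*p**2 (J(p) = (p**2 + p**2) + p = 2*p**2 + p = p + 2*p**2)
sqrt(J(E((0 - 1)/(7 - 3), S)) + 25865) = sqrt(-11*(1 + 2*(-11)) + 25865) = sqrt(-11*(1 - 22) + 25865) = sqrt(-11*(-21) + 25865) = sqrt(231 + 25865) = sqrt(26096) = 4*sqrt(1631)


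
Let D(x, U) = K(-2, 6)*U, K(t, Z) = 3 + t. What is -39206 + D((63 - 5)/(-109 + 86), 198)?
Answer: -39008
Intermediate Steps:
D(x, U) = U (D(x, U) = (3 - 2)*U = 1*U = U)
-39206 + D((63 - 5)/(-109 + 86), 198) = -39206 + 198 = -39008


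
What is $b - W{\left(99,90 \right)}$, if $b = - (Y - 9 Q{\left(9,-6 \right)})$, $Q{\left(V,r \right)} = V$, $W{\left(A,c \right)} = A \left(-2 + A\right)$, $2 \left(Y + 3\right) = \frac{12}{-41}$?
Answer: $- \frac{390273}{41} \approx -9518.9$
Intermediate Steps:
$Y = - \frac{129}{41}$ ($Y = -3 + \frac{12 \frac{1}{-41}}{2} = -3 + \frac{12 \left(- \frac{1}{41}\right)}{2} = -3 + \frac{1}{2} \left(- \frac{12}{41}\right) = -3 - \frac{6}{41} = - \frac{129}{41} \approx -3.1463$)
$b = \frac{3450}{41}$ ($b = - (- \frac{129}{41} - 81) = \left(-1\right) \left(- \frac{3450}{41}\right) = \frac{3450}{41} \approx 84.146$)
$b - W{\left(99,90 \right)} = \frac{3450}{41} - 99 \left(-2 + 99\right) = \frac{3450}{41} - 99 \cdot 97 = \frac{3450}{41} - 9603 = - \frac{390273}{41}$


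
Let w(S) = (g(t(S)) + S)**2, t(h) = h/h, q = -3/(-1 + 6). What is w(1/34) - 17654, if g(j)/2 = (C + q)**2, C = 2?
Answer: -12743745551/722500 ≈ -17638.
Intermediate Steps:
q = -3/5 ≈ -0.60000
t(h) = 1
g(j) = 98/25 (g(j) = 2*(2 - 3/5)**2 = 2*(7/5)**2 = 2*(49/25) = 98/25)
w(S) = (98/25 + S)**2
w(1/34) - 17654 = (98 + 25/34)**2/625 - 17654 = (3357/34)**2/625 - 17654 = (1/625)*(11269449/1156) - 17654 = 11269449/722500 - 17654 = -12743745551/722500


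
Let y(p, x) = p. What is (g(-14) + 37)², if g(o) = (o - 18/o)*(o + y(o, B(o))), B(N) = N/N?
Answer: 154449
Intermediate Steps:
B(N) = 1
g(o) = 2*o*(o - 18/o) (g(o) = (o - 18/o)*(o + o) = (o - 18/o)*(2*o) = 2*o*(o - 18/o))
(g(-14) + 37)² = ((-36 + 2*(-14)²) + 37)² = ((-36 + 2*196) + 37)² = ((-36 + 392) + 37)² = (356 + 37)² = 393² = 154449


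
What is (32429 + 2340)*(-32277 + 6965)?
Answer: -880072928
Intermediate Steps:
(32429 + 2340)*(-32277 + 6965) = 34769*(-25312) = -880072928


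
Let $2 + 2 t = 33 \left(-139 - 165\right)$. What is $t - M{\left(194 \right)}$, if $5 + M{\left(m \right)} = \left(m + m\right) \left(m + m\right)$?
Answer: $-155556$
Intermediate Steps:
$M{\left(m \right)} = -5 + 4 m^{2}$ ($M{\left(m \right)} = -5 + \left(m + m\right) \left(m + m\right) = -5 + 2 m 2 m = -5 + 4 m^{2}$)
$t = -5017$ ($t = -1 + \frac{33 \left(-139 - 165\right)}{2} = -1 + \frac{33 \left(-304\right)}{2} = -1 + \frac{1}{2} \left(-10032\right) = -1 - 5016 = -5017$)
$t - M{\left(194 \right)} = -5017 - \left(-5 + 4 \cdot 194^{2}\right) = -5017 - \left(-5 + 4 \cdot 37636\right) = -5017 - \left(-5 + 150544\right) = -5017 - 150539 = -155556$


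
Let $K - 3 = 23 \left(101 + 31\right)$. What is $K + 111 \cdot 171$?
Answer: $22020$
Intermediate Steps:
$K = 3039$ ($K = 3 + 23 \left(101 + 31\right) = 3 + 23 \cdot 132 = 3 + 3036 = 3039$)
$K + 111 \cdot 171 = 3039 + 111 \cdot 171 = 3039 + 18981 = 22020$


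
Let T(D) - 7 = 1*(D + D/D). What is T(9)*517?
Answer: 8789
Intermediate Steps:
T(D) = 8 + D (T(D) = 7 + 1*(D + D/D) = 7 + 1*(D + 1) = 7 + 1*(1 + D) = 7 + (1 + D) = 8 + D)
T(9)*517 = (8 + 9)*517 = 17*517 = 8789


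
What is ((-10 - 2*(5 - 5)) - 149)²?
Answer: 25281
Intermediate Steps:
((-10 - 2*(5 - 5)) - 149)² = ((-10 - 0) - 149)² = ((-10 - 2*0) - 149)² = ((-10 + 0) - 149)² = (-10 - 149)² = (-159)² = 25281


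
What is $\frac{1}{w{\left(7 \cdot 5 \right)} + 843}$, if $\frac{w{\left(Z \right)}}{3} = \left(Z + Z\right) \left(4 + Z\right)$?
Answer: $\frac{1}{9033} \approx 0.00011071$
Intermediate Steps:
$w{\left(Z \right)} = 6 Z \left(4 + Z\right)$ ($w{\left(Z \right)} = 3 \left(Z + Z\right) \left(4 + Z\right) = 3 \cdot 2 Z \left(4 + Z\right) = 6 Z \left(4 + Z\right)$)
$\frac{1}{w{\left(7 \cdot 5 \right)} + 843} = \frac{1}{6 \cdot 7 \cdot 5 \left(4 + 7 \cdot 5\right) + 843} = \frac{1}{6 \cdot 35 \left(4 + 35\right) + 843} = \frac{1}{6 \cdot 35 \cdot 39 + 843} = \frac{1}{8190 + 843} = \frac{1}{9033}$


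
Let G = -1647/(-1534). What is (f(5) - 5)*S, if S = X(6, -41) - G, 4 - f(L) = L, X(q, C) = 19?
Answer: -82497/767 ≈ -107.56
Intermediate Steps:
f(L) = 4 - L
G = 1647/1534 (G = -1647*(-1/1534) = 1647/1534 ≈ 1.0737)
S = 27499/1534 (S = 19 - 1*1647/1534 = 19 - 1647/1534 = 27499/1534 ≈ 17.926)
(f(5) - 5)*S = ((4 - 1*5) - 5)*(27499/1534) = ((4 - 5) - 5)*(27499/1534) = (-1 - 5)*(27499/1534) = -6*27499/1534 = -82497/767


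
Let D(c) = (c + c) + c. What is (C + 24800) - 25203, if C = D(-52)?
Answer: -559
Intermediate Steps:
D(c) = 3*c (D(c) = 2*c + c = 3*c)
C = -156 (C = 3*(-52) = -156)
(C + 24800) - 25203 = (-156 + 24800) - 25203 = 24644 - 25203 = -559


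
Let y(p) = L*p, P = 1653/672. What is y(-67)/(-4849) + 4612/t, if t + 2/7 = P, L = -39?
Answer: 385243937/181651 ≈ 2120.8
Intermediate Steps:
P = 551/224 (P = 1653*(1/672) = 551/224 ≈ 2.4598)
y(p) = -39*p
t = 487/224 (t = -2/7 + 551/224 = 487/224 ≈ 2.1741)
y(-67)/(-4849) + 4612/t = -39*(-67)/(-4849) + 4612/(487/224) = 2613*(-1/4849) + 4612*(224/487) = -201/373 + 1033088/487 = 385243937/181651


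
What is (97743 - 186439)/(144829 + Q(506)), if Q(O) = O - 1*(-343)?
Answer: -44348/72839 ≈ -0.60885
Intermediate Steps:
Q(O) = 343 + O (Q(O) = O + 343 = 343 + O)
(97743 - 186439)/(144829 + Q(506)) = (97743 - 186439)/(144829 + (343 + 506)) = -88696/(144829 + 849) = -88696/145678 = -88696*1/145678 = -44348/72839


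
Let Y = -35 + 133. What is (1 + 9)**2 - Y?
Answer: 2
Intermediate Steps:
Y = 98
(1 + 9)**2 - Y = (1 + 9)**2 - 1*98 = 10**2 - 98 = 100 - 98 = 2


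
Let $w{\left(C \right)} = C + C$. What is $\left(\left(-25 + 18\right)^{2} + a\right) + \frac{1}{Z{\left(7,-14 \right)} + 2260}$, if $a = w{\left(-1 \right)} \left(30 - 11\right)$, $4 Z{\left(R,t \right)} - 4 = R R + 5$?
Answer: $\frac{50041}{4549} \approx 11.0$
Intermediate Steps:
$w{\left(C \right)} = 2 C$
$Z{\left(R,t \right)} = \frac{9}{4} + \frac{R^{2}}{4}$ ($Z{\left(R,t \right)} = 1 + \frac{R R + 5}{4} = 1 + \frac{R^{2} + 5}{4} = 1 + \frac{5 + R^{2}}{4} = 1 + \left(\frac{5}{4} + \frac{R^{2}}{4}\right) = \frac{9}{4} + \frac{R^{2}}{4}$)
$a = -38$ ($a = 2 \left(-1\right) \left(30 - 11\right) = \left(-2\right) 19 = -38$)
$\left(\left(-25 + 18\right)^{2} + a\right) + \frac{1}{Z{\left(7,-14 \right)} + 2260} = \left(\left(-25 + 18\right)^{2} - 38\right) + \frac{1}{\left(\frac{9}{4} + \frac{7^{2}}{4}\right) + 2260} = \left(\left(-7\right)^{2} - 38\right) + \frac{1}{\left(\frac{9}{4} + \frac{1}{4} \cdot 49\right) + 2260} = \left(49 - 38\right) + \frac{1}{\left(\frac{9}{4} + \frac{49}{4}\right) + 2260} = 11 + \frac{1}{\frac{29}{2} + 2260} = 11 + \frac{1}{\frac{4549}{2}} = 11 + \frac{2}{4549} = \frac{50041}{4549}$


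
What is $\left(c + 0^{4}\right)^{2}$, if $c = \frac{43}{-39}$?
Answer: $\frac{1849}{1521} \approx 1.2156$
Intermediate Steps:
$c = - \frac{43}{39}$ ($c = 43 \left(- \frac{1}{39}\right) = - \frac{43}{39} \approx -1.1026$)
$\left(c + 0^{4}\right)^{2} = \left(- \frac{43}{39} + 0^{4}\right)^{2} = \left(- \frac{43}{39} + 0\right)^{2} = \left(- \frac{43}{39}\right)^{2} = \frac{1849}{1521}$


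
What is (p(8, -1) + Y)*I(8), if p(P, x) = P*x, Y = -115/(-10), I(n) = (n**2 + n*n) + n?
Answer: 476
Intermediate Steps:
I(n) = n + 2*n**2 (I(n) = (n**2 + n**2) + n = 2*n**2 + n = n + 2*n**2)
Y = 23/2 (Y = -115*(-1/10) = 23/2 ≈ 11.500)
(p(8, -1) + Y)*I(8) = (8*(-1) + 23/2)*(8*(1 + 2*8)) = (-8 + 23/2)*(8*(1 + 16)) = 7*(8*17)/2 = (7/2)*136 = 476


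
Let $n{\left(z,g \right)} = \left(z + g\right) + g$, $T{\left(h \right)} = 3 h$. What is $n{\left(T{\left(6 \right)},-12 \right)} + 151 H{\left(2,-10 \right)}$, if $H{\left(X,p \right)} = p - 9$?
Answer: $-2875$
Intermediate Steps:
$n{\left(z,g \right)} = z + 2 g$ ($n{\left(z,g \right)} = \left(g + z\right) + g = z + 2 g$)
$H{\left(X,p \right)} = -9 + p$
$n{\left(T{\left(6 \right)},-12 \right)} + 151 H{\left(2,-10 \right)} = \left(3 \cdot 6 + 2 \left(-12\right)\right) + 151 \left(-9 - 10\right) = \left(18 - 24\right) + 151 \left(-19\right) = -6 - 2869 = -2875$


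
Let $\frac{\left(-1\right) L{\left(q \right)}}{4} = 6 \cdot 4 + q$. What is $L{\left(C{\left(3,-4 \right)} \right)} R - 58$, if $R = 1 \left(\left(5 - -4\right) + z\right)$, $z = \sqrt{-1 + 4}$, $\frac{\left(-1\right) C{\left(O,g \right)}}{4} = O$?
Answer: $-490 - 48 \sqrt{3} \approx -573.14$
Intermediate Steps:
$C{\left(O,g \right)} = - 4 O$
$L{\left(q \right)} = -96 - 4 q$ ($L{\left(q \right)} = - 4 \left(6 \cdot 4 + q\right) = - 4 \left(24 + q\right) = -96 - 4 q$)
$z = \sqrt{3} \approx 1.732$
$R = 9 + \sqrt{3}$ ($R = 1 \left(\left(5 - -4\right) + \sqrt{3}\right) = 1 \left(\left(5 + 4\right) + \sqrt{3}\right) = 1 \left(9 + \sqrt{3}\right) = 9 + \sqrt{3} \approx 10.732$)
$L{\left(C{\left(3,-4 \right)} \right)} R - 58 = \left(-96 - 4 \left(\left(-4\right) 3\right)\right) \left(9 + \sqrt{3}\right) - 58 = \left(-96 - -48\right) \left(9 + \sqrt{3}\right) - 58 = \left(-96 + 48\right) \left(9 + \sqrt{3}\right) - 58 = - 48 \left(9 + \sqrt{3}\right) - 58 = \left(-432 - 48 \sqrt{3}\right) - 58 = -490 - 48 \sqrt{3}$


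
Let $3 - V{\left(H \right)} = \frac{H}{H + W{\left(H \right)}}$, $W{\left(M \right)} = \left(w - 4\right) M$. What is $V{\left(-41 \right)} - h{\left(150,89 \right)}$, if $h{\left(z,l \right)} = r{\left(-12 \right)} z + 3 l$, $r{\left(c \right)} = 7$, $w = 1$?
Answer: $- \frac{2627}{2} \approx -1313.5$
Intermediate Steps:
$W{\left(M \right)} = - 3 M$ ($W{\left(M \right)} = \left(1 - 4\right) M = - 3 M$)
$V{\left(H \right)} = \frac{7}{2}$ ($V{\left(H \right)} = 3 - \frac{H}{H - 3 H} = 3 - \frac{H}{\left(-2\right) H} = 3 - - \frac{1}{2 H} H = 3 - - \frac{1}{2} = 3 + \frac{1}{2} = \frac{7}{2}$)
$h{\left(z,l \right)} = 3 l + 7 z$ ($h{\left(z,l \right)} = 7 z + 3 l = 3 l + 7 z$)
$V{\left(-41 \right)} - h{\left(150,89 \right)} = \frac{7}{2} - \left(3 \cdot 89 + 7 \cdot 150\right) = \frac{7}{2} - \left(267 + 1050\right) = \frac{7}{2} - 1317 = - \frac{2627}{2}$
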